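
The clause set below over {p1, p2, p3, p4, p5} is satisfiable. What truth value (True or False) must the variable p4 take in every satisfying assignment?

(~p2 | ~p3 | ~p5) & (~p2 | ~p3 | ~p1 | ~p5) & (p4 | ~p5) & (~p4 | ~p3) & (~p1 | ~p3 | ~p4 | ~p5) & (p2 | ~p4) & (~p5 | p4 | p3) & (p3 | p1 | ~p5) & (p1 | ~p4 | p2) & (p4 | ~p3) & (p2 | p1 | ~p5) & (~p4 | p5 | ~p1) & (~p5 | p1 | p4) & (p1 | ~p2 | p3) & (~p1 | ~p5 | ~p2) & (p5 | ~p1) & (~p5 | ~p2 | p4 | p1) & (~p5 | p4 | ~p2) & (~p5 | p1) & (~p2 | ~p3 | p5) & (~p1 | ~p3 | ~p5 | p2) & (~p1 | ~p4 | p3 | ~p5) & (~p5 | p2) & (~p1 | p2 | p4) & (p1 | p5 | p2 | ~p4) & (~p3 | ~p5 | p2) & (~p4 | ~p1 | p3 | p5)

Suppose p4 = 1.
(~p3) alone gives p3 = 0.
(p2) alone gives p2 = 1.
(p1) alone gives p1 = 1.
(p5) alone gives p5 = 1.
But (~p5) is also a unit clause — contradiction.
So every satisfying assignment has p4 = False.

False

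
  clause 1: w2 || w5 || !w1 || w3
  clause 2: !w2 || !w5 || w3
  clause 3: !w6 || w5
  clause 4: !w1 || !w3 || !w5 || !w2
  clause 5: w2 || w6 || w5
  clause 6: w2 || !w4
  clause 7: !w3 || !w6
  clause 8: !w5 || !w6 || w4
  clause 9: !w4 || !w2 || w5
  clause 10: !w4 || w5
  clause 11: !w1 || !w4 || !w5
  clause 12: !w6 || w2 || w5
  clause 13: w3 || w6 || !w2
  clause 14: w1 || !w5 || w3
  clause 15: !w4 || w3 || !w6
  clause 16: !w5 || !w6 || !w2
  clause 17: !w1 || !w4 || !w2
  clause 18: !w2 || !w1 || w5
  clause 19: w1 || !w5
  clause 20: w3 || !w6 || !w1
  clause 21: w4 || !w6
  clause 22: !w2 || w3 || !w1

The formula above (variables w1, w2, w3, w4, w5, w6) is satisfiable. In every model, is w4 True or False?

Suppose w4 = true.
Unit clause (w2) forces w2 = true.
Unit clause (w5) forces w5 = true.
Unit clause (w3) forces w3 = true.
Unit clause (!w1) forces w1 = false.
That conflicts with the unit clause (w1).
So every satisfying assignment has w4 = False.

False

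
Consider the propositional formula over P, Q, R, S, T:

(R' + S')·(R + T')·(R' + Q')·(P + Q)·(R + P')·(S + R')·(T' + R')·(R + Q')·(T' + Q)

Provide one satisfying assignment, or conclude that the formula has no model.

UNSATISFIABLE

Branch on R: set R = 0.
Unit clause (T') forces T = 0.
Unit clause (P') forces P = 0.
Unit clause (Q) forces Q = 1.
That conflicts with the unit clause (Q').
That branch fails; take R = 1 instead.
Unit clause (S') forces S = 0.
That conflicts with the unit clause (S).
Either choice for R ends in contradiction.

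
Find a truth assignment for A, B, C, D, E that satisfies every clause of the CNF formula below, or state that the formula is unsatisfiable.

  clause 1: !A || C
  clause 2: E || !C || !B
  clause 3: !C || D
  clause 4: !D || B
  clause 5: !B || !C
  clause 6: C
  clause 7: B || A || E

The clause (C) is unit, so C = true.
The clause (D) is unit, so D = true.
The clause (B) is unit, so B = true.
But (!B) is also a unit clause — contradiction.

UNSATISFIABLE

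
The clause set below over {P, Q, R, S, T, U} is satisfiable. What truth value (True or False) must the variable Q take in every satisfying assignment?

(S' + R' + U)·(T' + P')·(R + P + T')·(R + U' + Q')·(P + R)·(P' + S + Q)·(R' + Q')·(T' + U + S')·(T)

Suppose Q = 1.
From the singleton clause (R'), R = 0.
From the singleton clause (U'), U = 0.
From the singleton clause (P), P = 1.
From the singleton clause (T'), T = 0.
Now (T) is unsatisfied and unit — conflict.
So every satisfying assignment has Q = False.

False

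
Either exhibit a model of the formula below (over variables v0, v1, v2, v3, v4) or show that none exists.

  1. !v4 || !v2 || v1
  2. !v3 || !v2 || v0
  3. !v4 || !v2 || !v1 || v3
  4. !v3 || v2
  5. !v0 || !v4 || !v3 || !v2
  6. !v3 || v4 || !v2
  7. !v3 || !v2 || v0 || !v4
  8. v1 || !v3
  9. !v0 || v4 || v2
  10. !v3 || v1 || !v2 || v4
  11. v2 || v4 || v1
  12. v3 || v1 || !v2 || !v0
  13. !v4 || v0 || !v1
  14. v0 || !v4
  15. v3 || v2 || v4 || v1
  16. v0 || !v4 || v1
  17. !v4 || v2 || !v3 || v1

Case v3 = false:
Case v0 = true:
Case v4 = true:
Case v2 = false:
No clause remains; v1 is free.

v0: true, v1: false, v2: false, v3: false, v4: true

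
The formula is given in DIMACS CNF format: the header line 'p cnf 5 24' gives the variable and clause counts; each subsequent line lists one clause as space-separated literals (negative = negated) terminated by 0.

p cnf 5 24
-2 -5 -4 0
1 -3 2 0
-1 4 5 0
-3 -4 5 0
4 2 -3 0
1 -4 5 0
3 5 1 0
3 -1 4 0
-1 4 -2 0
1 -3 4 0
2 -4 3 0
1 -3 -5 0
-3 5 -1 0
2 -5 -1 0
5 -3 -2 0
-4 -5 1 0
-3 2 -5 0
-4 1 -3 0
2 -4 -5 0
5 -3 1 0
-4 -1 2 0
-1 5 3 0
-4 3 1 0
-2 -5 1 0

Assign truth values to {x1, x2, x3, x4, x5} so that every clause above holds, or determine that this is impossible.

Case x2 = False:
Case x1 = False:
(¬x3) alone gives x3 = False.
(x5) alone gives x5 = True.
(¬x4) alone gives x4 = False.
All clauses are satisfied.

x1 ↦ False,  x2 ↦ False,  x3 ↦ False,  x4 ↦ False,  x5 ↦ True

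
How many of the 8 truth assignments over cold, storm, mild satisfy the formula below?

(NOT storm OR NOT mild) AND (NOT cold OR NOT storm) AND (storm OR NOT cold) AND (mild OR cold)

There are 2^3 = 8 truth assignments over (cold, storm, mild).
Check each against the 4 clauses (columns in the order cold, storm, mild):
  F F F  ✗ fails (mild OR cold)
  F F T  ✓ satisfies all
  F T F  ✗ fails (mild OR cold)
  F T T  ✗ fails (NOT storm OR NOT mild)
  T F F  ✗ fails (storm OR NOT cold)
  T F T  ✗ fails (storm OR NOT cold)
  T T F  ✗ fails (NOT cold OR NOT storm)
  T T T  ✗ fails (NOT storm OR NOT mild)
1 of the 8 rows is a model.

1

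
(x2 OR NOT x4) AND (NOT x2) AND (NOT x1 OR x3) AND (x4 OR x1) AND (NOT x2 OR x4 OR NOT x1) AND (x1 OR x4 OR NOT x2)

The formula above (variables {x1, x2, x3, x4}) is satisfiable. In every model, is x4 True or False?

Suppose x4 = true.
(x2) alone gives x2 = true.
That conflicts with the unit clause (NOT x2).
So every satisfying assignment has x4 = False.

False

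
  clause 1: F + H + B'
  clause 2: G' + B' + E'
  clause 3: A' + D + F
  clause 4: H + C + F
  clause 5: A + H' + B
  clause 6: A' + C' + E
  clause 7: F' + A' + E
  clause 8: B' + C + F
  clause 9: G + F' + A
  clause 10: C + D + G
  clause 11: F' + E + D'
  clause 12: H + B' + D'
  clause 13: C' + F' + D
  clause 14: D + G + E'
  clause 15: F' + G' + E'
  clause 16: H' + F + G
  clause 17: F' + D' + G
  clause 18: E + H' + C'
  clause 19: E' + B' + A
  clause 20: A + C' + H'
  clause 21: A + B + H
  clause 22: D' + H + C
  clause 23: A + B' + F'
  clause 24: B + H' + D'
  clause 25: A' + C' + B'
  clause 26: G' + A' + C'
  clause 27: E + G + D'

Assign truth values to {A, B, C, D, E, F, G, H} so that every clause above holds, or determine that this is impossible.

Branch on F: set F = 0.
Branch on H: set H = 0.
Unit clause (B') forces B = 0.
Unit clause (C) forces C = 1.
Unit clause (A) forces A = 1.
Unit clause (D) forces D = 1.
Unit clause (E) forces E = 1.
Unit clause (G') forces G = 0.
This assignment satisfies each clause.

A ↦ 1; B ↦ 0; C ↦ 1; D ↦ 1; E ↦ 1; F ↦ 0; G ↦ 0; H ↦ 0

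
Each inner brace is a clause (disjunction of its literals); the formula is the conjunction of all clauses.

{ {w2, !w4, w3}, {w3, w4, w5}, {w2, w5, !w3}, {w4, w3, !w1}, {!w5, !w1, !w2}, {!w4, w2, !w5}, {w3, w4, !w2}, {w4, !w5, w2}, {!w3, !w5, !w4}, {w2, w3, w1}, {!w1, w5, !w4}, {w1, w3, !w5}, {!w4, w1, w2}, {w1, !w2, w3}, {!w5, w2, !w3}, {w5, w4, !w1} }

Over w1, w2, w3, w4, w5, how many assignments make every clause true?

3

There are 2^5 = 32 truth assignments over (w1, w2, w3, w4, w5).
Split on w1. With w1 = true, the clauses containing w1 are satisfied and !w1 drops from the rest; 0 of the 2^4 = 16 assignments to the other variables satisfy what remains.
With w1 = false, by the same count on the reduced clause set, 3 assignments work.
(One model: w1=F, w2=T, w3=T, w4=F, w5=F.)
Total: 0 + 3 = 3.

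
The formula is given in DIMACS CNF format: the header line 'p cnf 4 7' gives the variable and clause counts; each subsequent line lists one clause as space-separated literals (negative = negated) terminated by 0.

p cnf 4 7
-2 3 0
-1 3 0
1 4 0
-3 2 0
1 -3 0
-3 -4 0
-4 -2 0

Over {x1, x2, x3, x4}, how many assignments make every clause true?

There are 2^4 = 16 truth assignments over (x1, x2, x3, x4).
Split on x3. With x3 = True, the clauses containing x3 are satisfied and ¬x3 drops from the rest; 1 of the 2^3 = 8 assignments to the other variables satisfy what remains.
With x3 = False, by the same count on the reduced clause set, 1 assignment works.
Total: 1 + 1 = 2.

2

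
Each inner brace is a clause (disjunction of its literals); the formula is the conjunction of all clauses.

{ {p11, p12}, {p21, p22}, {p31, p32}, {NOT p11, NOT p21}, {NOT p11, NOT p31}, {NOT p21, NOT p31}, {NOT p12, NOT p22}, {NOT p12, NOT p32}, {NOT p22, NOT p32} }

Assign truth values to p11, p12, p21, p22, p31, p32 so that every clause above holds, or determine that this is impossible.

UNSATISFIABLE

Suppose p11 = true.
Unit clause (NOT p21) forces p21 = false.
Unit clause (p22) forces p22 = true.
Unit clause (NOT p31) forces p31 = false.
Unit clause (p32) forces p32 = true.
That conflicts with the unit clause (NOT p32).
Backtrack on p11: now try p11 = false.
Unit clause (p12) forces p12 = true.
Unit clause (NOT p22) forces p22 = false.
Unit clause (p21) forces p21 = true.
Unit clause (NOT p31) forces p31 = false.
Unit clause (p32) forces p32 = true.
That conflicts with the unit clause (NOT p32).
Either choice for p11 ends in contradiction.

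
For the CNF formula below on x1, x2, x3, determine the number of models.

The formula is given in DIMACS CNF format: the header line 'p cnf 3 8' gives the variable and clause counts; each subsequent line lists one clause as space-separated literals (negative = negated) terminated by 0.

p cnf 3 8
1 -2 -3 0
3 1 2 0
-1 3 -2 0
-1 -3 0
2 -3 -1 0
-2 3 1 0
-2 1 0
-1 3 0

1

There are 2^3 = 8 truth assignments over (x1, x2, x3).
Split on x1. With x1 = True, the clauses containing x1 are satisfied and ¬x1 drops from the rest; 0 of the 2^2 = 4 assignments to the other variables satisfy what remains.
With x1 = False, by the same count on the reduced clause set, 1 assignment works.
(One model: x1=F, x2=F, x3=T.)
Total: 0 + 1 = 1.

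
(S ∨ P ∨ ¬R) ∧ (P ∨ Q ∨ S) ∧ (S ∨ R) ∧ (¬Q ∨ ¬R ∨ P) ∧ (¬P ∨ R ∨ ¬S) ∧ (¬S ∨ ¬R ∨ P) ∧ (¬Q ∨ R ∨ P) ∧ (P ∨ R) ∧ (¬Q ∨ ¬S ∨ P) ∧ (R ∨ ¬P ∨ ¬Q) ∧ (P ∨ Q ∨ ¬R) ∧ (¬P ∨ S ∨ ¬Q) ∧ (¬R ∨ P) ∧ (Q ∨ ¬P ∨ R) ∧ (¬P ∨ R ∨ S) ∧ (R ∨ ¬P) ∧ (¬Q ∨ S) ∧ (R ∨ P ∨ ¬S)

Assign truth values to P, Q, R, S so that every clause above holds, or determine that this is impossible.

Suppose S = True.
Suppose P = True.
From the singleton clause (R), R = True.
No clause remains; Q is free.

P ↦ True, Q ↦ False, R ↦ True, S ↦ True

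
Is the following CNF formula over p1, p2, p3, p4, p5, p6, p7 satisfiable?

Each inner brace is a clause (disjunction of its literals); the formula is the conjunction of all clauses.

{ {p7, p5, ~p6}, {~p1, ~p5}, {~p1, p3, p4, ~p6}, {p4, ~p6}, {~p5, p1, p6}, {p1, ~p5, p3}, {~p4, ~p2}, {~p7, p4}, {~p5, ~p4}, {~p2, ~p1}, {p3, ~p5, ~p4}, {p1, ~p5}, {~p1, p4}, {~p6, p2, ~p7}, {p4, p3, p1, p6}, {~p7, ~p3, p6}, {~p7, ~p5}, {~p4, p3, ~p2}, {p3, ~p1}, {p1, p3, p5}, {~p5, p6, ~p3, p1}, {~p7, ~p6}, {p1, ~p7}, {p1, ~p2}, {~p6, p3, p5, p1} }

Satisfiable

Case p1 = 1:
From the singleton clause (~p5), p5 = 0.
From the singleton clause (~p2), p2 = 0.
From the singleton clause (p4), p4 = 1.
From the singleton clause (p3), p3 = 1.
Case p7 = 0:
From the singleton clause (~p6), p6 = 0.
Every clause now holds.
A satisfying assignment: p1 ↦ 1; p2 ↦ 0; p3 ↦ 1; p4 ↦ 1; p5 ↦ 0; p6 ↦ 0; p7 ↦ 0.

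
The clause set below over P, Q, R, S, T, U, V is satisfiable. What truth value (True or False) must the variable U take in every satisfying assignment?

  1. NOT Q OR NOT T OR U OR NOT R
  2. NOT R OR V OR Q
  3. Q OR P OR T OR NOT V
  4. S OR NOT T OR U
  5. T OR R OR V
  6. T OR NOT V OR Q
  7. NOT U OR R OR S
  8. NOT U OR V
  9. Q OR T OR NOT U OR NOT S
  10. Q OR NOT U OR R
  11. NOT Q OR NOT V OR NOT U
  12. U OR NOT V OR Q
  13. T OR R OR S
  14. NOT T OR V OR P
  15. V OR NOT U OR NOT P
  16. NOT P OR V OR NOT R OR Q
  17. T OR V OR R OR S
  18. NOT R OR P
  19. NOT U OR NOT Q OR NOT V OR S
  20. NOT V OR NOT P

False

Suppose U = true.
(V) alone gives V = true.
(NOT Q) alone gives Q = false.
(T) alone gives T = true.
(R) alone gives R = true.
(P) alone gives P = true.
Now (NOT P) is unsatisfied and unit — conflict.
So every satisfying assignment has U = False.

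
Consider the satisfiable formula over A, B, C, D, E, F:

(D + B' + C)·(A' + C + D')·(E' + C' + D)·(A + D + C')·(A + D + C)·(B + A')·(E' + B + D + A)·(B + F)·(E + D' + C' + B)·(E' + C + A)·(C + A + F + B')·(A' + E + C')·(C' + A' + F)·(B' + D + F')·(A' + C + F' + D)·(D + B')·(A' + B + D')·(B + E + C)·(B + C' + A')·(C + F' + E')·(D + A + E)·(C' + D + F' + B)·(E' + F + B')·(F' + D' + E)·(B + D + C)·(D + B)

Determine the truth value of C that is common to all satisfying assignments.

True

Suppose C = 0.
Try D = 1.
(A') alone gives A = 0.
(E') alone gives E = 0.
(B) alone gives B = 1.
(F) alone gives F = 1.
That conflicts with the unit clause (F').
Undo D and try D = 0.
(B') alone gives B = 0.
That conflicts with the unit clause (B).
Both values of D lead to a conflict.
So every satisfying assignment has C = True.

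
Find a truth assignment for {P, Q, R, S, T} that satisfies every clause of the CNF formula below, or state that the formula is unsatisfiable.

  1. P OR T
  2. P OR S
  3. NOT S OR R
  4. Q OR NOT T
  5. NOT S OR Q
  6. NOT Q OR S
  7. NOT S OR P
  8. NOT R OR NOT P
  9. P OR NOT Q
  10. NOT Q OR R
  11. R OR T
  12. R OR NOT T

UNSATISFIABLE

Branch on P: set P = true.
(NOT R) alone gives R = false.
(NOT S) alone gives S = false.
(NOT Q) alone gives Q = false.
(NOT T) alone gives T = false.
But (T) is also a unit clause — contradiction.
Backtrack on P: now try P = false.
(T) alone gives T = true.
(S) alone gives S = true.
But (NOT S) is also a unit clause — contradiction.
Either choice for P ends in contradiction.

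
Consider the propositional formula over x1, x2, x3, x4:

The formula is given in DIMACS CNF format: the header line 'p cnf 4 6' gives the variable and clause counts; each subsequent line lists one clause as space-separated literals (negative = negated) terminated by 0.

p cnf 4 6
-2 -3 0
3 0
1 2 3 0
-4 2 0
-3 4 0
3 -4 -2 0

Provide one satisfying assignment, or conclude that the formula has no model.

UNSATISFIABLE

Unit clause (x3) forces x3 = True.
Unit clause (¬x2) forces x2 = False.
Unit clause (¬x4) forces x4 = False.
Now (x4) is unsatisfied and unit — conflict.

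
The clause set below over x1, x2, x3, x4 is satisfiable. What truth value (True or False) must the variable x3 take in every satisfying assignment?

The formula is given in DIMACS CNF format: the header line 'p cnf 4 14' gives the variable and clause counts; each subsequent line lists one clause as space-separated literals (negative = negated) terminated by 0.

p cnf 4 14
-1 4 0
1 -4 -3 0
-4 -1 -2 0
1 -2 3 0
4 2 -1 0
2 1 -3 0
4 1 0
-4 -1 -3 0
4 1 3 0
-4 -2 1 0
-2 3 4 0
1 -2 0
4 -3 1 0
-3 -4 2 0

False

Suppose x3 = True.
Try x1 = False.
The clause (¬x4) is unit, so x4 = False.
That conflicts with the unit clause (x4).
Undo x1 and try x1 = True.
The clause (x4) is unit, so x4 = True.
That conflicts with the unit clause (¬x4).
Both values of x1 lead to a conflict.
So every satisfying assignment has x3 = False.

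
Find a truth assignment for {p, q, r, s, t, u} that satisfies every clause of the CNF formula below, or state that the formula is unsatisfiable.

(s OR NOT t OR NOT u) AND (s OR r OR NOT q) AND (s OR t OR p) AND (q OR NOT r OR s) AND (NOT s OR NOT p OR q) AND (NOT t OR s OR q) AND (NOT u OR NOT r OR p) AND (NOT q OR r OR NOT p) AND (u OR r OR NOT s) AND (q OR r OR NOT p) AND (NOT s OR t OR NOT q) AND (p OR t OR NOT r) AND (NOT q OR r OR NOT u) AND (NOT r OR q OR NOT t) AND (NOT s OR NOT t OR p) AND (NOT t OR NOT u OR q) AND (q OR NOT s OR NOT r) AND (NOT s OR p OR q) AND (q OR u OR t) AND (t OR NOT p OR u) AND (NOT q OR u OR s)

p=true, q=true, r=true, s=true, t=true, u=false

Suppose s = true.
Suppose p = true.
The clause (q) is unit, so q = true.
The clause (r) is unit, so r = true.
The clause (t) is unit, so t = true.
Every clause is now satisfied; u is unconstrained.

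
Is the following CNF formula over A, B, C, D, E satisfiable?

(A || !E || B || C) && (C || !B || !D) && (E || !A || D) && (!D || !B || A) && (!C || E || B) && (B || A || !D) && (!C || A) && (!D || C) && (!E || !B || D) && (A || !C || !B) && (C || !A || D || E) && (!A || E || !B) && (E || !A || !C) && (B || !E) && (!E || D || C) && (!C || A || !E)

Case C = true:
Unit clause (A) forces A = true.
Unit clause (E) forces E = true.
Unit clause (B) forces B = true.
Unit clause (D) forces D = true.
This assignment satisfies each clause.
A satisfying assignment: A ↦ true,  B ↦ true,  C ↦ true,  D ↦ true,  E ↦ true.

Yes, satisfiable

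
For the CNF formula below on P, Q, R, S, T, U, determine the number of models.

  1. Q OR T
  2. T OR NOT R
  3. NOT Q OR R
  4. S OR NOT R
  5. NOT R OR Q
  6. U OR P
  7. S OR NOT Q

9

There are 2^6 = 64 truth assignments over (P, Q, R, S, T, U).
Split on R. With R = true, the clauses containing R are satisfied and NOT R drops from the rest; 3 of the 2^5 = 32 assignments to the other variables satisfy what remains.
With R = false, by the same count on the reduced clause set, 6 assignments work.
(One model: P=F, Q=F, R=F, S=F, T=T, U=T.)
Total: 3 + 6 = 9.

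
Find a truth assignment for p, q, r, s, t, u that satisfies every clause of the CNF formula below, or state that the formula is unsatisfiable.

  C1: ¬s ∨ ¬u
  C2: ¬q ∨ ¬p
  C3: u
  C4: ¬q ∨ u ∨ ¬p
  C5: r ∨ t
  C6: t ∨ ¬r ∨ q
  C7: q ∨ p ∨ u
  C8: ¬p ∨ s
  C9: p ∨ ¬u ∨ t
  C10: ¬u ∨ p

UNSATISFIABLE

From the singleton clause (u), u = True.
From the singleton clause (¬s), s = False.
From the singleton clause (¬p), p = False.
Now (p) is unsatisfied and unit — conflict.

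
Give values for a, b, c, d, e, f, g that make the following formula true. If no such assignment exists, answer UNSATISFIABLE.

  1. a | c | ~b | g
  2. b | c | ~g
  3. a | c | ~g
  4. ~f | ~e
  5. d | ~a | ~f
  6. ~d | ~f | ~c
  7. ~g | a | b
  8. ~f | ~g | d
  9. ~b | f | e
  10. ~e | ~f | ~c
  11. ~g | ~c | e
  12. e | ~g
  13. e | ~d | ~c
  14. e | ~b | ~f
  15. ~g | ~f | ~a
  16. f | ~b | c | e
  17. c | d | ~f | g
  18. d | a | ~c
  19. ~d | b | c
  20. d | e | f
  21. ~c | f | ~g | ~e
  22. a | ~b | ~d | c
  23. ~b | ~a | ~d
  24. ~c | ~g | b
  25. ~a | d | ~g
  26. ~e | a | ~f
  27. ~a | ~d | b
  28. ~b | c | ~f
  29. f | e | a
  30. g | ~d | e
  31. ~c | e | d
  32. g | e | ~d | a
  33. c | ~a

a ↦ 1,  b ↦ 1,  c ↦ 1,  d ↦ 0,  e ↦ 1,  f ↦ 0,  g ↦ 0

Branch on f: set f = 0.
Branch on b: set b = 1.
Unit clause (e) forces e = 1.
Branch on c: set c = 1.
Unit clause (~g) forces g = 0.
Branch on d: set d = 0.
Unit clause (a) forces a = 1.
All clauses are satisfied.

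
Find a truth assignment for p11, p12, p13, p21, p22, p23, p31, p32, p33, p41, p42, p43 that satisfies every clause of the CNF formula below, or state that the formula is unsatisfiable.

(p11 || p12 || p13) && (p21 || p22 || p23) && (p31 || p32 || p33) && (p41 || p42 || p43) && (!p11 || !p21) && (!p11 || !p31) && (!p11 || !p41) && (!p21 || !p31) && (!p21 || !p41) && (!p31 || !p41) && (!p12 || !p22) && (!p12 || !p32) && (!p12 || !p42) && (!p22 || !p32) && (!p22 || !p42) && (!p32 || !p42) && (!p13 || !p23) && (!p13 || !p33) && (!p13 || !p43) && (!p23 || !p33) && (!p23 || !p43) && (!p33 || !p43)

UNSATISFIABLE

Case p11 = false:
Case p12 = true:
From the singleton clause (!p22), p22 = false.
From the singleton clause (!p32), p32 = false.
From the singleton clause (!p42), p42 = false.
Case p21 = true:
From the singleton clause (!p31), p31 = false.
From the singleton clause (p33), p33 = true.
From the singleton clause (!p41), p41 = false.
From the singleton clause (p43), p43 = true.
That conflicts with the unit clause (!p43).
That branch fails; take p21 = false instead.
From the singleton clause (p23), p23 = true.
From the singleton clause (!p13), p13 = false.
From the singleton clause (!p33), p33 = false.
From the singleton clause (p31), p31 = true.
From the singleton clause (!p41), p41 = false.
From the singleton clause (p43), p43 = true.
That conflicts with the unit clause (!p43).
Either choice for p21 ends in contradiction.
That branch fails; take p12 = false instead.
From the singleton clause (p13), p13 = true.
From the singleton clause (!p23), p23 = false.
From the singleton clause (!p33), p33 = false.
From the singleton clause (!p43), p43 = false.
Case p21 = true:
From the singleton clause (!p31), p31 = false.
From the singleton clause (p32), p32 = true.
From the singleton clause (!p41), p41 = false.
From the singleton clause (p42), p42 = true.
That conflicts with the unit clause (!p42).
That branch fails; take p21 = false instead.
From the singleton clause (p22), p22 = true.
From the singleton clause (!p32), p32 = false.
From the singleton clause (p31), p31 = true.
From the singleton clause (!p41), p41 = false.
From the singleton clause (p42), p42 = true.
That conflicts with the unit clause (!p42).
Either choice for p21 ends in contradiction.
Either choice for p12 ends in contradiction.
That branch fails; take p11 = true instead.
From the singleton clause (!p21), p21 = false.
From the singleton clause (!p31), p31 = false.
From the singleton clause (!p41), p41 = false.
Case p22 = true:
From the singleton clause (!p12), p12 = false.
From the singleton clause (!p32), p32 = false.
From the singleton clause (p33), p33 = true.
From the singleton clause (!p42), p42 = false.
From the singleton clause (p43), p43 = true.
That conflicts with the unit clause (!p43).
That branch fails; take p22 = false instead.
From the singleton clause (p23), p23 = true.
From the singleton clause (!p13), p13 = false.
From the singleton clause (!p33), p33 = false.
From the singleton clause (p32), p32 = true.
From the singleton clause (!p12), p12 = false.
From the singleton clause (!p42), p42 = false.
From the singleton clause (p43), p43 = true.
That conflicts with the unit clause (!p43).
Either choice for p22 ends in contradiction.
Either choice for p11 ends in contradiction.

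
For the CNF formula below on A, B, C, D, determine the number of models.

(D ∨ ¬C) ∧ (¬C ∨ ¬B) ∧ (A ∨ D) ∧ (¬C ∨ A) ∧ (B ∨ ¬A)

4

There are 2^4 = 16 truth assignments over (A, B, C, D).
Split on C. With C = True, the clauses containing C are satisfied and ¬C drops from the rest; 0 of the 2^3 = 8 assignments to the other variables satisfy what remains.
With C = False, by the same count on the reduced clause set, 4 assignments work.
(One model: A=F, B=F, C=F, D=T.)
Total: 0 + 4 = 4.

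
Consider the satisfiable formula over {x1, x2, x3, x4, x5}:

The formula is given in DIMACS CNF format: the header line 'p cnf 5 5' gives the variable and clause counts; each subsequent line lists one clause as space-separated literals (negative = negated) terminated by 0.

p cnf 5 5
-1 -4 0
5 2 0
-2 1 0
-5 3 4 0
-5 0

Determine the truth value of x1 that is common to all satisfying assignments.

True

Suppose x1 = False.
Unit clause (¬x2) forces x2 = False.
Unit clause (x5) forces x5 = True.
That conflicts with the unit clause (¬x5).
So every satisfying assignment has x1 = True.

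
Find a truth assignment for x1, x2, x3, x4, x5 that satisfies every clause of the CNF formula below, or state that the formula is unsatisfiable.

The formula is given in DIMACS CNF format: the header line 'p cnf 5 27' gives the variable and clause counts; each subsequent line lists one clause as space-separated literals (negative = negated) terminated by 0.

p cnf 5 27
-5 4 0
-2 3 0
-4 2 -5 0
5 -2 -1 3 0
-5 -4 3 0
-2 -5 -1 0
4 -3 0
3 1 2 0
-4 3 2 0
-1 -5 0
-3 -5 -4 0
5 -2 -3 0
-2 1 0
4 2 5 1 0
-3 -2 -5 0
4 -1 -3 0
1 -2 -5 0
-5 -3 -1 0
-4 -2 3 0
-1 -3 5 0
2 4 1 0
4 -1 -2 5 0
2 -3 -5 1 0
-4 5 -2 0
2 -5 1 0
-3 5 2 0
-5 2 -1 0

x1=True; x2=False; x3=False; x4=False; x5=False

Case x5 = False:
Case x2 = False:
(¬x3) alone gives x3 = False.
(x1) alone gives x1 = True.
(¬x4) alone gives x4 = False.
Every clause now holds.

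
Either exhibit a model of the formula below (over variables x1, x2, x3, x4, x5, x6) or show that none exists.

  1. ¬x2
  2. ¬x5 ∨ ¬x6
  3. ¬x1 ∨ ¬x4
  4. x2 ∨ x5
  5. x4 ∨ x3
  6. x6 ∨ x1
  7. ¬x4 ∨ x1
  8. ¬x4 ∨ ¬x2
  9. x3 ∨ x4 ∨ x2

x1: True; x2: False; x3: True; x4: False; x5: True; x6: False

The clause (¬x2) is unit, so x2 = False.
The clause (x5) is unit, so x5 = True.
The clause (¬x6) is unit, so x6 = False.
The clause (x1) is unit, so x1 = True.
The clause (¬x4) is unit, so x4 = False.
The clause (x3) is unit, so x3 = True.
Every clause now holds.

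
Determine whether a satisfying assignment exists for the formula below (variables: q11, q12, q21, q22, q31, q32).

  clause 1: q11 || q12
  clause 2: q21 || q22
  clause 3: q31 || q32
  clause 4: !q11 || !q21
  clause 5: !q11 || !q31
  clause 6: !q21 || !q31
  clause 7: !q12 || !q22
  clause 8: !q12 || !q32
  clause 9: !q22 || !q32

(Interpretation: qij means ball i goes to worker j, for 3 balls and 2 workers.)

Branch on q11: set q11 = true.
(!q21) alone gives q21 = false.
(q22) alone gives q22 = true.
(!q31) alone gives q31 = false.
(q32) alone gives q32 = true.
Now (!q32) is unsatisfied and unit — conflict.
Undo q11 and try q11 = false.
(q12) alone gives q12 = true.
(!q22) alone gives q22 = false.
(q21) alone gives q21 = true.
(!q31) alone gives q31 = false.
(q32) alone gives q32 = true.
Now (!q32) is unsatisfied and unit — conflict.
Neither q11 = true nor q11 = false works.
No assignment satisfies every clause.

No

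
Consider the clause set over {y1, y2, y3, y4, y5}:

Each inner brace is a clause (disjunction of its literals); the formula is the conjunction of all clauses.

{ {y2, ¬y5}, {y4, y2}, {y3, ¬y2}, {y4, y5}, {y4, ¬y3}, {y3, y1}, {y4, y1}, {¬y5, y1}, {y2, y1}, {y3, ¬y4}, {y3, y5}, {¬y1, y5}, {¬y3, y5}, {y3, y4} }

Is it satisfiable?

Satisfiable

Case y2 = True:
Unit clause (y3) forces y3 = True.
Unit clause (y4) forces y4 = True.
Unit clause (y5) forces y5 = True.
Unit clause (y1) forces y1 = True.
All clauses are satisfied.
A satisfying assignment: y1 ↦ True,  y2 ↦ True,  y3 ↦ True,  y4 ↦ True,  y5 ↦ True.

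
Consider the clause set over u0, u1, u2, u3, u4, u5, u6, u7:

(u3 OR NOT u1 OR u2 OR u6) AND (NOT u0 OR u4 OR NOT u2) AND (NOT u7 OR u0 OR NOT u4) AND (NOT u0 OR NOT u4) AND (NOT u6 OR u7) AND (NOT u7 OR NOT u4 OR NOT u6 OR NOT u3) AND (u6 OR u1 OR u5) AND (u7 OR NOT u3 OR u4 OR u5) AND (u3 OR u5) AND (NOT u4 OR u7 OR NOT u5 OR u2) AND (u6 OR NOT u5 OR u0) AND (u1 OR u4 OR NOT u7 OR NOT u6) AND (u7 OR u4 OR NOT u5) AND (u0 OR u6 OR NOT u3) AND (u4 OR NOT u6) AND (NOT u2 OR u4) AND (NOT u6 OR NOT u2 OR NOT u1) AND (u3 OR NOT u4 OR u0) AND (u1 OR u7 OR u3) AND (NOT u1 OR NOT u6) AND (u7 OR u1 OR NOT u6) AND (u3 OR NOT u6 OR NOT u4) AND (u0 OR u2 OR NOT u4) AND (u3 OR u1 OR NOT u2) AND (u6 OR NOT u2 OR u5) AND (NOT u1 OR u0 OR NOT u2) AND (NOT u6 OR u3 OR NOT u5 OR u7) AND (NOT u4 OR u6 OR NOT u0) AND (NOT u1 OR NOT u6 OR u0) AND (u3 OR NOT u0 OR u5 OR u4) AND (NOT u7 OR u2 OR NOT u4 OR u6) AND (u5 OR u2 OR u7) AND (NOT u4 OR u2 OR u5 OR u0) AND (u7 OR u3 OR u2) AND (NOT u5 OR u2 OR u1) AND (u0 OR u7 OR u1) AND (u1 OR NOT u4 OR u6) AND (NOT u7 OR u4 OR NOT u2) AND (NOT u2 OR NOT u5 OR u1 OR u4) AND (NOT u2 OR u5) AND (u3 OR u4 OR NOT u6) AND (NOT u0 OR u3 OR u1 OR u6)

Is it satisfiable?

Suppose u0 = true.
(NOT u4) alone gives u4 = false.
(NOT u2) alone gives u2 = false.
(NOT u6) alone gives u6 = false.
Suppose u3 = true.
Suppose u1 = true.
Suppose u7 = true.
Every clause is now satisfied; u5 is unconstrained.
A satisfying assignment: u0=true; u1=true; u2=false; u3=true; u4=false; u5=true; u6=false; u7=true.

Yes, satisfiable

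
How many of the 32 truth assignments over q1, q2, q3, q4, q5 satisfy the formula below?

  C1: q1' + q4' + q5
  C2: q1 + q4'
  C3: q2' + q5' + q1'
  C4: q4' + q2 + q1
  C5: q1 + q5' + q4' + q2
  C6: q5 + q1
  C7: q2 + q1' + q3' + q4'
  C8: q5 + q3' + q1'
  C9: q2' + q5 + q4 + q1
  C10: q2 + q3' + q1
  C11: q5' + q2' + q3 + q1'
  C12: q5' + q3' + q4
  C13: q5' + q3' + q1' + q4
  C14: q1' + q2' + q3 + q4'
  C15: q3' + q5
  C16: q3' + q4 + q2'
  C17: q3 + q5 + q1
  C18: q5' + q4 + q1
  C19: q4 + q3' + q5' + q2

There are 2^5 = 32 truth assignments over (q1, q2, q3, q4, q5).
Split on q5. With q5 = 1, the clauses containing q5 are satisfied and q5' drops from the rest; 2 of the 2^4 = 16 assignments to the other variables satisfy what remains.
With q5 = 0, by the same count on the reduced clause set, 2 assignments work.
(One model: q1=T, q2=F, q3=F, q4=F, q5=F.)
Total: 2 + 2 = 4.

4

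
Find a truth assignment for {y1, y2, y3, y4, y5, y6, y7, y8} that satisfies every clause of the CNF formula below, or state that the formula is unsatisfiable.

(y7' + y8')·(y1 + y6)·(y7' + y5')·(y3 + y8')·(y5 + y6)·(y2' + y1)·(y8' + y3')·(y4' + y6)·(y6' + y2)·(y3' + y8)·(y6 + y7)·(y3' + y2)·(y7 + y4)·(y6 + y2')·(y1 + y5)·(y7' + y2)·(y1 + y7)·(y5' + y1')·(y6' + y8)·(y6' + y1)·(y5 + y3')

UNSATISFIABLE

Try y7 = 0.
The clause (y6) is unit, so y6 = 1.
The clause (y2) is unit, so y2 = 1.
The clause (y1) is unit, so y1 = 1.
The clause (y4) is unit, so y4 = 1.
The clause (y5') is unit, so y5 = 0.
The clause (y8) is unit, so y8 = 1.
The clause (y3) is unit, so y3 = 1.
But (y3') is also a unit clause — contradiction.
Undo y7 and try y7 = 1.
The clause (y8') is unit, so y8 = 0.
The clause (y5') is unit, so y5 = 0.
The clause (y6) is unit, so y6 = 1.
But (y6') is also a unit clause — contradiction.
Neither y7 = 1 nor y7 = 0 works.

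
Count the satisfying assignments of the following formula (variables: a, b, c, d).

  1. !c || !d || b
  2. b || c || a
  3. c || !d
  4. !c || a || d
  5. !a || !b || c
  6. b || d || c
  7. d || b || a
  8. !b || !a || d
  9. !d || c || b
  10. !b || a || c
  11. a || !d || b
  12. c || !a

3

There are 2^4 = 16 truth assignments over (a, b, c, d).
Check each against the 12 clauses (columns in the order a, b, c, d):
  F F F F  ✗ fails (b || c || a)
  F F F T  ✗ fails (b || c || a)
  F F T F  ✗ fails (!c || a || d)
  F F T T  ✗ fails (!c || !d || b)
  F T F F  ✗ fails (!b || a || c)
  F T F T  ✗ fails (c || !d)
  F T T F  ✗ fails (!c || a || d)
  F T T T  ✓ satisfies all
  T F F F  ✗ fails (b || d || c)
  T F F T  ✗ fails (c || !d)
  T F T F  ✓ satisfies all
  T F T T  ✗ fails (!c || !d || b)
  T T F F  ✗ fails (!a || !b || c)
  T T F T  ✗ fails (c || !d)
  T T T F  ✗ fails (!b || !a || d)
  T T T T  ✓ satisfies all
3 of the 16 rows are models.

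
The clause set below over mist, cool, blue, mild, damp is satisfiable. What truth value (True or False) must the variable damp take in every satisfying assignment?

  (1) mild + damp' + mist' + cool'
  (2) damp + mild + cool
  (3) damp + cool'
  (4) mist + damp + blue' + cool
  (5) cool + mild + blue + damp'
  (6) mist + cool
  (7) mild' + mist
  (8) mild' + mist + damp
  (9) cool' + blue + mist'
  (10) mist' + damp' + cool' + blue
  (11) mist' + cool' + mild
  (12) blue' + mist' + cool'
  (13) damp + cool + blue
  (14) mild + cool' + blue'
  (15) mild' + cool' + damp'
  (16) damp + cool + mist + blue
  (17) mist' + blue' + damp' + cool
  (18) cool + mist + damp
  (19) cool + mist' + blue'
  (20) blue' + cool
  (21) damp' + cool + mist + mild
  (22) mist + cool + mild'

Suppose damp = 0.
From the singleton clause (cool'), cool = 0.
From the singleton clause (mild), mild = 1.
From the singleton clause (mist), mist = 1.
From the singleton clause (blue), blue = 1.
Now (blue') is unsatisfied and unit — conflict.
So every satisfying assignment has damp = True.

True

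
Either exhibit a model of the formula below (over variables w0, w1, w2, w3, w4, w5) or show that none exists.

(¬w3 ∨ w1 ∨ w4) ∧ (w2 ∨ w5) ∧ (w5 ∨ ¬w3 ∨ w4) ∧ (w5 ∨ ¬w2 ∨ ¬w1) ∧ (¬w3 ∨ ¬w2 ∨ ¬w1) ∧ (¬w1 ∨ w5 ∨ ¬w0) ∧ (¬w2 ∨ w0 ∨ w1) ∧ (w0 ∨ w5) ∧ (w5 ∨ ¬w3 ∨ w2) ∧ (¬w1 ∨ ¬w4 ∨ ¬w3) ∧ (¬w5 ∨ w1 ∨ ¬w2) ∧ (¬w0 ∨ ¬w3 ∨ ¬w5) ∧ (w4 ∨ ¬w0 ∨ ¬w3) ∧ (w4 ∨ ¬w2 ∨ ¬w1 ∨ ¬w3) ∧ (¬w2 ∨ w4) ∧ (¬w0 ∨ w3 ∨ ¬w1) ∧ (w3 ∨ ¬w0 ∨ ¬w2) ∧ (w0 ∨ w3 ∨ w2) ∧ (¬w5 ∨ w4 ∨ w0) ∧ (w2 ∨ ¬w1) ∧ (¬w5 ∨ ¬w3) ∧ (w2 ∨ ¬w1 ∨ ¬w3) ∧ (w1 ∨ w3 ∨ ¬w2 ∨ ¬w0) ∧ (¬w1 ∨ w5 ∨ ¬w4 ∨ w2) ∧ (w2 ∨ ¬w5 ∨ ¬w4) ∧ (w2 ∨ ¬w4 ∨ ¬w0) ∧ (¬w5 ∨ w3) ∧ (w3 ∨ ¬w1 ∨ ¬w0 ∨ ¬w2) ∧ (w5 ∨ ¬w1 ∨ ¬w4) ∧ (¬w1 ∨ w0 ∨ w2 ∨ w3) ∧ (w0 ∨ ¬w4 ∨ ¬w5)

Suppose w2 = True.
From the singleton clause (w4), w4 = True.
Suppose w5 = False.
From the singleton clause (¬w1), w1 = False.
From the singleton clause (w0), w0 = True.
From the singleton clause (w3), w3 = True.
Every clause now holds.

w0 ↦ True, w1 ↦ False, w2 ↦ True, w3 ↦ True, w4 ↦ True, w5 ↦ False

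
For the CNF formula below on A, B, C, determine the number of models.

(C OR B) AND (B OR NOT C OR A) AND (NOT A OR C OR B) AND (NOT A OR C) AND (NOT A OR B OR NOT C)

3

There are 2^3 = 8 truth assignments over (A, B, C).
Check each against the 5 clauses (columns in the order A, B, C):
  F F F  ✗ fails (C OR B)
  F F T  ✗ fails (B OR NOT C OR A)
  F T F  ✓ satisfies all
  F T T  ✓ satisfies all
  T F F  ✗ fails (C OR B)
  T F T  ✗ fails (NOT A OR B OR NOT C)
  T T F  ✗ fails (NOT A OR C)
  T T T  ✓ satisfies all
3 of the 8 rows are models.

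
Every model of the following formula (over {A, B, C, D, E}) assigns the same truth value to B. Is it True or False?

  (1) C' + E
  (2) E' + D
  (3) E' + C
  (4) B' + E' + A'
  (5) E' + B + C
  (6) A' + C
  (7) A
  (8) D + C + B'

False

Suppose B = 1.
(A) alone gives A = 1.
(E') alone gives E = 0.
(C') alone gives C = 0.
That conflicts with the unit clause (C).
So every satisfying assignment has B = False.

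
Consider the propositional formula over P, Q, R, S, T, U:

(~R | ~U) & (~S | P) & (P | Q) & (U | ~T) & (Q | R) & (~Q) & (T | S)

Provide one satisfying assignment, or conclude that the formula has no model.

P: 1,  Q: 0,  R: 1,  S: 1,  T: 0,  U: 0

Unit clause (~Q) forces Q = 0.
Unit clause (P) forces P = 1.
Unit clause (R) forces R = 1.
Unit clause (~U) forces U = 0.
Unit clause (~T) forces T = 0.
Unit clause (S) forces S = 1.
All clauses are satisfied.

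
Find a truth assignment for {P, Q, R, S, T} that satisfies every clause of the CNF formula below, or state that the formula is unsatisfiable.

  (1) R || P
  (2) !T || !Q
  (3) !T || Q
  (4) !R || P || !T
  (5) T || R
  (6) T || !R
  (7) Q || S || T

Try R = true.
Unit clause (T) forces T = true.
Unit clause (!Q) forces Q = false.
Now (Q) is unsatisfied and unit — conflict.
So R must be the other value — set R = false.
Unit clause (P) forces P = true.
Unit clause (T) forces T = true.
Unit clause (!Q) forces Q = false.
Now (Q) is unsatisfied and unit — conflict.
Both values of R lead to a conflict.

UNSATISFIABLE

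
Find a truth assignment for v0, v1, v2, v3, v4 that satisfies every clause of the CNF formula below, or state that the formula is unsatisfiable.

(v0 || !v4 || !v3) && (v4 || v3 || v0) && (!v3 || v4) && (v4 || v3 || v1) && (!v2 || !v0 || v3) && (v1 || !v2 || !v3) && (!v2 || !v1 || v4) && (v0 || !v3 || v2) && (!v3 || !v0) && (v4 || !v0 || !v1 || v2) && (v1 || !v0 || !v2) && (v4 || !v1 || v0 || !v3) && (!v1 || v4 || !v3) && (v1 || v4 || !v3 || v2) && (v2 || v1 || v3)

v0=true; v1=true; v2=false; v3=false; v4=true

Case v3 = false:
Case v4 = true:
Case v2 = false:
The clause (v1) is unit, so v1 = true.
No clause remains; v0 is free.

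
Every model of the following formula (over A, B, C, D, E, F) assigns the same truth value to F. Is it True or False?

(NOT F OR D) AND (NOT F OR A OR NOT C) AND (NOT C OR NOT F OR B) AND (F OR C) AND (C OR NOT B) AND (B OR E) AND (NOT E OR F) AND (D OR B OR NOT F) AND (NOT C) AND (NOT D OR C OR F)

Suppose F = false.
From the singleton clause (C), C = true.
Now (NOT C) is unsatisfied and unit — conflict.
So every satisfying assignment has F = True.

True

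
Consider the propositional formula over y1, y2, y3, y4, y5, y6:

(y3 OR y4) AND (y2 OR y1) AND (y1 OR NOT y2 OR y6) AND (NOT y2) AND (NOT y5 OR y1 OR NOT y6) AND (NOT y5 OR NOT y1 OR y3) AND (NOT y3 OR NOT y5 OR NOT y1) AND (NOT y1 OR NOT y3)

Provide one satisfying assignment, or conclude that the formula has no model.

y1: true; y2: false; y3: false; y4: true; y5: false; y6: false

From the singleton clause (NOT y2), y2 = false.
From the singleton clause (y1), y1 = true.
From the singleton clause (NOT y3), y3 = false.
From the singleton clause (y4), y4 = true.
From the singleton clause (NOT y5), y5 = false.
Every clause is now satisfied; y6 is unconstrained.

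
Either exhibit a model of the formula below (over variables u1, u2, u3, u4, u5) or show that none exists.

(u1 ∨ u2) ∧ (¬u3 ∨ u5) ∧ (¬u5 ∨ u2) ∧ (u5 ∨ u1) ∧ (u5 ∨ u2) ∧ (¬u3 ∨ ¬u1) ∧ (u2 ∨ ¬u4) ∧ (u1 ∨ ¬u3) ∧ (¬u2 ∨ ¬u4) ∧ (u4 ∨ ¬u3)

Suppose u1 = True.
The clause (¬u3) is unit, so u3 = False.
Suppose u5 = False.
The clause (u2) is unit, so u2 = True.
The clause (¬u4) is unit, so u4 = False.
All clauses are satisfied.

u1=True, u2=True, u3=False, u4=False, u5=False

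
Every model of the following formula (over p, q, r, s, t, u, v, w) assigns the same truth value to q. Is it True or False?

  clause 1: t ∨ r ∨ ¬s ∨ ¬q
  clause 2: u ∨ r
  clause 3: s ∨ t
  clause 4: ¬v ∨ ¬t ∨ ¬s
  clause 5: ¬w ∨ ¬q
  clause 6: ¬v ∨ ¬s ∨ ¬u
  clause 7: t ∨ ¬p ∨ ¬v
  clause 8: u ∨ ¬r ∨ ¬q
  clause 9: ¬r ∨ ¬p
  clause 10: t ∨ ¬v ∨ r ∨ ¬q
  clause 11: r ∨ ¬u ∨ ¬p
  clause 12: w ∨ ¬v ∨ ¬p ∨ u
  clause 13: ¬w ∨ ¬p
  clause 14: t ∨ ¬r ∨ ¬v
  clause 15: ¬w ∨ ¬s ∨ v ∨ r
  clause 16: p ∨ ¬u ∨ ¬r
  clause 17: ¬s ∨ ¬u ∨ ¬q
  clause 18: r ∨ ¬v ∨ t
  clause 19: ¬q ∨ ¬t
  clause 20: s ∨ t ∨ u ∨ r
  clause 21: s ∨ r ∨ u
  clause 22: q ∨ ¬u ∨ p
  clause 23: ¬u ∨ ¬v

Suppose q = True.
From the singleton clause (¬w), w = False.
From the singleton clause (¬t), t = False.
From the singleton clause (s), s = True.
From the singleton clause (r), r = True.
From the singleton clause (u), u = True.
But (¬u) is also a unit clause — contradiction.
So every satisfying assignment has q = False.

False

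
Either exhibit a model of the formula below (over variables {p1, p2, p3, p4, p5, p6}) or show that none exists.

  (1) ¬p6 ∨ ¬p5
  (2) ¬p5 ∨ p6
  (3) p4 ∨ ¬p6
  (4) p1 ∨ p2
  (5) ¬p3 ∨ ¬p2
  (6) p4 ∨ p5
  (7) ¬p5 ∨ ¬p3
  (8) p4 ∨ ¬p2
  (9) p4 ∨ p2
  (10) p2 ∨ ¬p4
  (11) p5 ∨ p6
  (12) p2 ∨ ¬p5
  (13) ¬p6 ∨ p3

UNSATISFIABLE

Case p6 = False:
The clause (¬p5) is unit, so p5 = False.
That conflicts with the unit clause (p5).
Backtrack on p6: now try p6 = True.
The clause (¬p5) is unit, so p5 = False.
The clause (p4) is unit, so p4 = True.
The clause (p2) is unit, so p2 = True.
The clause (¬p3) is unit, so p3 = False.
That conflicts with the unit clause (p3).
Either choice for p6 ends in contradiction.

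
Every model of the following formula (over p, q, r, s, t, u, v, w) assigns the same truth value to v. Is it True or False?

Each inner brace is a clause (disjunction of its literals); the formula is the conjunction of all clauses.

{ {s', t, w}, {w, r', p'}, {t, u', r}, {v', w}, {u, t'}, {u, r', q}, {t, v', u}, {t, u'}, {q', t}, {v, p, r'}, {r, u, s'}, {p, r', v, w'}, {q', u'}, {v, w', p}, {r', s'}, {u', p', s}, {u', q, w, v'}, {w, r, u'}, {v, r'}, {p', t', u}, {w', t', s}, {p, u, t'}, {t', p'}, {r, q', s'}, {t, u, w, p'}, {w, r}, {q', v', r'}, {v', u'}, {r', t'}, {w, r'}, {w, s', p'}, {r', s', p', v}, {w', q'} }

False

Suppose v = 1.
The clause (w) is unit, so w = 1.
The clause (u') is unit, so u = 0.
The clause (t') is unit, so t = 0.
That conflicts with the unit clause (t).
So every satisfying assignment has v = False.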